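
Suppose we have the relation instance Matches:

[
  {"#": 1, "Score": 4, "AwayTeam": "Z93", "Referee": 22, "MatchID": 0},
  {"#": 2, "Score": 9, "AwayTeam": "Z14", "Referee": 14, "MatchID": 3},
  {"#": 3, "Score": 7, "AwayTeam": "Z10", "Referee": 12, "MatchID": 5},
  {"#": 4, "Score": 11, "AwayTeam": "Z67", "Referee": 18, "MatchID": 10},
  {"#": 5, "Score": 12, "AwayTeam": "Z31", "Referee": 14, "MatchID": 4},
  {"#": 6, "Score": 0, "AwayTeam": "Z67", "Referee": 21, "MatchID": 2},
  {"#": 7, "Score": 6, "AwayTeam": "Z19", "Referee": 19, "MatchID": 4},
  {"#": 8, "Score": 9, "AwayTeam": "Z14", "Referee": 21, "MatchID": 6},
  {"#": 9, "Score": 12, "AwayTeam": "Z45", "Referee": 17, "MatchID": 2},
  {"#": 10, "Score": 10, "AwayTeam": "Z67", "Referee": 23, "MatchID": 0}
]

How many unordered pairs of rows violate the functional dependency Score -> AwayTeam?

1

Score=9: all 2 rows agree on AwayTeam — 0 pairs.
Score=12: violating pairs (5,9) — 1 pair.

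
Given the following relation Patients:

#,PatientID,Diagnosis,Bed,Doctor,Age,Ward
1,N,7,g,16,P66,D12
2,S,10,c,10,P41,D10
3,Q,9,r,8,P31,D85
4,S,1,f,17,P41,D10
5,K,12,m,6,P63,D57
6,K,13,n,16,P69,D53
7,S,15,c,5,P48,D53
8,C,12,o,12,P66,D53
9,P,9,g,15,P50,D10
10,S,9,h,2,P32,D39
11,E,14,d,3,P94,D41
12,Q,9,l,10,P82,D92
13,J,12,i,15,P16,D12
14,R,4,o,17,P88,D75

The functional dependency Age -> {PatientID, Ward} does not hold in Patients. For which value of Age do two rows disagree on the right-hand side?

P66

Age=P66: rows 1, 8 → {PatientID,Ward} takes values {(N, D12), (C, D53)} — violation
Age=P41: rows 2, 4 → {PatientID,Ward} = (S, D10), (S, D10) ✓
Age=P31: row 3 → {PatientID,Ward} = (Q, D85) ✓
Age=P63: row 5 → {PatientID,Ward} = (K, D57) ✓
Age=P69: row 6 → {PatientID,Ward} = (K, D53) ✓
Age=P48: row 7 → {PatientID,Ward} = (S, D53) ✓
Age=P50: row 9 → {PatientID,Ward} = (P, D10) ✓
Age=P32: row 10 → {PatientID,Ward} = (S, D39) ✓
Age=P94: row 11 → {PatientID,Ward} = (E, D41) ✓
Age=P82: row 12 → {PatientID,Ward} = (Q, D92) ✓
Age=P16: row 13 → {PatientID,Ward} = (J, D12) ✓
Age=P88: row 14 → {PatientID,Ward} = (R, D75) ✓
The only Age value with inconsistent RHS is Age=P66.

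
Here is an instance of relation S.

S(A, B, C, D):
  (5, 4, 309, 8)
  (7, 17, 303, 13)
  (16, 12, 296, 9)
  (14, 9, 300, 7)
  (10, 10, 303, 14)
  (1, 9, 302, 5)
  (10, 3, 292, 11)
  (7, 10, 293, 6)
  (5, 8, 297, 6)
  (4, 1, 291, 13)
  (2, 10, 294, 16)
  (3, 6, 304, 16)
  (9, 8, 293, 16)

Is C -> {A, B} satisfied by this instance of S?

No

C=309: 1 row → {A,B} = (5, 4) ✓
C=303: 2 rows → {A,B} takes values {(7, 17), (10, 10)} — violation
C=296: 1 row → {A,B} = (16, 12) ✓
C=300: 1 row → {A,B} = (14, 9) ✓
C=302: 1 row → {A,B} = (1, 9) ✓
C=292: 1 row → {A,B} = (10, 3) ✓
C=293: 2 rows → {A,B} takes values {(7, 10), (9, 8)} — violation
C=297: 1 row → {A,B} = (5, 8) ✓
C=291: 1 row → {A,B} = (4, 1) ✓
C=294: 1 row → {A,B} = (2, 10) ✓
C=304: 1 row → {A,B} = (3, 6) ✓
Two rows agree on C but differ on {A, B}, so C -> {A, B} does not hold.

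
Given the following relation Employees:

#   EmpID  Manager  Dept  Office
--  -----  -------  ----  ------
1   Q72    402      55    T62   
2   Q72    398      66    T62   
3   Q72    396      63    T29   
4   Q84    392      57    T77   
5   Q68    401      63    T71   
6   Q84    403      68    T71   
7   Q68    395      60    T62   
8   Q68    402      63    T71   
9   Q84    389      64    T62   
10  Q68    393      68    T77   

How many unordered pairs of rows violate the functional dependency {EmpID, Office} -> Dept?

(EmpID=Q72, Office=T62): violating pairs (1,2) — 1 pair.
(EmpID=Q68, Office=T71): all 2 rows agree on Dept — 0 pairs.

1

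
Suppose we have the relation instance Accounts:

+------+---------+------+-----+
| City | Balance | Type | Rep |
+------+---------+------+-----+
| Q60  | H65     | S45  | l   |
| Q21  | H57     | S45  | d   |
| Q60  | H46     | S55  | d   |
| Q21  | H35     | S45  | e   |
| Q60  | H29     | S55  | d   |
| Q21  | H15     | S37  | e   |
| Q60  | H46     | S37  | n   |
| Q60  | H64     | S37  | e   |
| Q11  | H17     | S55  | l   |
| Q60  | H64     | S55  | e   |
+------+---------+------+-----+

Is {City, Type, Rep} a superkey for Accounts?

No

Two distinct rows share (City=Q60, Type=S55, Rep=d), so {City, Type, Rep} does not determine every attribute — not a superkey.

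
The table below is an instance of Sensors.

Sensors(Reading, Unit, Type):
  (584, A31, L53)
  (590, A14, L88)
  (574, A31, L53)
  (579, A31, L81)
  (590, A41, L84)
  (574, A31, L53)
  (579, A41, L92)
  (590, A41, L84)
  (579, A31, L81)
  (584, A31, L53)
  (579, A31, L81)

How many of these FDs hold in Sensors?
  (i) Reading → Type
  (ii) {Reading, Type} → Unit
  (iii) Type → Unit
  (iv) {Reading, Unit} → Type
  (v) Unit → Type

3

(i) Reading → Type: Reading=590: 3 rows → Type takes values {L88, L84} — violation; Reading=579: 4 rows → Type takes values {L81, L92} — violation — fails.
(ii) {Reading, Type} → Unit: every LHS value maps to a single RHS value — holds.
(iii) Type → Unit: every LHS value maps to a single RHS value — holds.
(iv) {Reading, Unit} → Type: every LHS value maps to a single RHS value — holds.
(v) Unit → Type: Unit=A31: 7 rows → Type takes values {L53, L81} — violation; Unit=A41: 3 rows → Type takes values {L84, L92} — violation — fails.
3 of the 5 dependencies hold.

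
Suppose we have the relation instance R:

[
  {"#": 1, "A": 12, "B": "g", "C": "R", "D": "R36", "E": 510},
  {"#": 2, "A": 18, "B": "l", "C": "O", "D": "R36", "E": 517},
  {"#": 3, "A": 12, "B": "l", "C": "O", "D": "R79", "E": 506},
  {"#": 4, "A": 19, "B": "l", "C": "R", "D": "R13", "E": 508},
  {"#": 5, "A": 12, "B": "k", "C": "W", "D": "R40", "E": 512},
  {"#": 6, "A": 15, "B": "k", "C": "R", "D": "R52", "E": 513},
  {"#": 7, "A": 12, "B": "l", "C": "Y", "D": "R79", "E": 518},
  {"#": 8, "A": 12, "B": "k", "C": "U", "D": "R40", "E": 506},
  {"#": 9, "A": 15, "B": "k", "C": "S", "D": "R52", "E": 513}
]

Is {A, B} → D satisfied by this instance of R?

Yes

(A=12, B=g): row 1 → D = R36 ✓
(A=18, B=l): row 2 → D = R36 ✓
(A=12, B=l): rows 3, 7 → D = R79, R79 ✓
(A=19, B=l): row 4 → D = R13 ✓
(A=12, B=k): rows 5, 8 → D = R40, R40 ✓
(A=15, B=k): rows 6, 9 → D = R52, R52 ✓
Every {A, B} value is associated with a single D value, so {A, B} → D holds.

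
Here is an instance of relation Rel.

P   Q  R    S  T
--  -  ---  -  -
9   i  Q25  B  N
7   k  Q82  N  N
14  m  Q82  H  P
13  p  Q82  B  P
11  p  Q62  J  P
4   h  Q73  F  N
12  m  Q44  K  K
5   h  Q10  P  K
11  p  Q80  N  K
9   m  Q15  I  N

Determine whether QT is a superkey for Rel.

Two distinct rows share (Q=p, T=P), so QT does not determine every attribute — not a superkey.

No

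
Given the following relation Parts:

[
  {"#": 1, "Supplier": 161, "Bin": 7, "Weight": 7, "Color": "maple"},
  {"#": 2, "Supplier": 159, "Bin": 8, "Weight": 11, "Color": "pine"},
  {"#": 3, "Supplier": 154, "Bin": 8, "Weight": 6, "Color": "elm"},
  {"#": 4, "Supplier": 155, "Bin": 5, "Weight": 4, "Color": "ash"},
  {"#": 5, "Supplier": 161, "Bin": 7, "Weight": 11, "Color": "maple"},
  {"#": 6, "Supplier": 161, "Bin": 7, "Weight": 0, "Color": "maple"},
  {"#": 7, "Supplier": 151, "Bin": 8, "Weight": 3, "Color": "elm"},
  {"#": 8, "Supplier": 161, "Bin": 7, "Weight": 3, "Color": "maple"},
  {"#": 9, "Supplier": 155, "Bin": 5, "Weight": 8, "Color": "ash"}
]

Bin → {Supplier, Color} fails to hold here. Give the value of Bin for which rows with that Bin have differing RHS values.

8

Bin=7: rows 1, 5, 6, 8 → {Supplier,Color} = (161, maple), (161, maple), (161, maple), (161, maple) ✓
Bin=8: rows 2, 3, 7 → {Supplier,Color} takes values {(159, pine), (154, elm), (151, elm)} — violation
Bin=5: rows 4, 9 → {Supplier,Color} = (155, ash), (155, ash) ✓
The only Bin value with inconsistent RHS is Bin=8.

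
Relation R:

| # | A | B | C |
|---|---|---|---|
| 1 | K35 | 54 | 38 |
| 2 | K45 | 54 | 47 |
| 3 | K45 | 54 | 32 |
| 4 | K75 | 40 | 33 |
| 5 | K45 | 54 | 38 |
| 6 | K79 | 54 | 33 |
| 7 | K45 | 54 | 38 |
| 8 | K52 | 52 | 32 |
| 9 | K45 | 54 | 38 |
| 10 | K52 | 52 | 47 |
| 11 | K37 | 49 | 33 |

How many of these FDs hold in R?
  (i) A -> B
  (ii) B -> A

(i) A -> B: every LHS value maps to a single RHS value — holds.
(ii) B -> A: B=54: rows 1, 2, 3, 5, 6, 7, 9 → A takes values {K35, K45, K79} — violation — fails.
1 of the 2 dependencies holds.

1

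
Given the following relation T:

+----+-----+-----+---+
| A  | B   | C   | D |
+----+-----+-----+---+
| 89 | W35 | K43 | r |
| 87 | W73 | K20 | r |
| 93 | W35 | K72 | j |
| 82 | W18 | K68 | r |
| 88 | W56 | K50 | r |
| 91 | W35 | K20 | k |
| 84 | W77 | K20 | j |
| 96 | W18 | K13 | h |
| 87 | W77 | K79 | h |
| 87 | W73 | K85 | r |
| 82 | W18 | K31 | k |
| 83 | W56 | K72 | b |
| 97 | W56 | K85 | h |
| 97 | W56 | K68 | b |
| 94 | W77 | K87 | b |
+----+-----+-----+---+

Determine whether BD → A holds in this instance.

(B=W35, D=r): 1 row → A = 89 ✓
(B=W73, D=r): 2 rows → A = 87, 87 ✓
(B=W35, D=j): 1 row → A = 93 ✓
(B=W18, D=r): 1 row → A = 82 ✓
(B=W56, D=r): 1 row → A = 88 ✓
(B=W35, D=k): 1 row → A = 91 ✓
(B=W77, D=j): 1 row → A = 84 ✓
(B=W18, D=h): 1 row → A = 96 ✓
(B=W77, D=h): 1 row → A = 87 ✓
(B=W18, D=k): 1 row → A = 82 ✓
(B=W56, D=b): 2 rows → A takes values {83, 97} — violation
(B=W56, D=h): 1 row → A = 97 ✓
(B=W77, D=b): 1 row → A = 94 ✓
Two rows agree on BD but differ on A, so BD → A does not hold.

No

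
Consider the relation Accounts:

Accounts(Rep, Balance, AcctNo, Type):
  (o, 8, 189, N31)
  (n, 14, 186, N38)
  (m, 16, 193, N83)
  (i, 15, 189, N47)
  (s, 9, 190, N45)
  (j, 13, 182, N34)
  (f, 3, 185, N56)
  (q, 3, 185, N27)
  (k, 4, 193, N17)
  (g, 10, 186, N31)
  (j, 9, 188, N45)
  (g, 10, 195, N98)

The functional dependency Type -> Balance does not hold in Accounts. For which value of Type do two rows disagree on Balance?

N31

Type=N31: 2 rows → Balance takes values {8, 10} — violation
Type=N38: 1 row → Balance = 14 ✓
Type=N83: 1 row → Balance = 16 ✓
Type=N47: 1 row → Balance = 15 ✓
Type=N45: 2 rows → Balance = 9, 9 ✓
Type=N34: 1 row → Balance = 13 ✓
Type=N56: 1 row → Balance = 3 ✓
Type=N27: 1 row → Balance = 3 ✓
Type=N17: 1 row → Balance = 4 ✓
Type=N98: 1 row → Balance = 10 ✓
The only Type value with inconsistent Balance is Type=N31.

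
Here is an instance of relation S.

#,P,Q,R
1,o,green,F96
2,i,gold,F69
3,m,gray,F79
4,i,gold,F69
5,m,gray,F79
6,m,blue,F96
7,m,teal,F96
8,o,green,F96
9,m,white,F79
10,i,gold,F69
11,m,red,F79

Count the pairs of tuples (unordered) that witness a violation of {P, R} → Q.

(P=o, R=F96): all 2 rows agree on Q — 0 pairs.
(P=i, R=F69): all 3 rows agree on Q — 0 pairs.
(P=m, R=F79): violating pairs (3,9), (3,11), (5,9), (5,11), (9,11) — 5 pairs.
(P=m, R=F96): violating pairs (6,7) — 1 pair.

6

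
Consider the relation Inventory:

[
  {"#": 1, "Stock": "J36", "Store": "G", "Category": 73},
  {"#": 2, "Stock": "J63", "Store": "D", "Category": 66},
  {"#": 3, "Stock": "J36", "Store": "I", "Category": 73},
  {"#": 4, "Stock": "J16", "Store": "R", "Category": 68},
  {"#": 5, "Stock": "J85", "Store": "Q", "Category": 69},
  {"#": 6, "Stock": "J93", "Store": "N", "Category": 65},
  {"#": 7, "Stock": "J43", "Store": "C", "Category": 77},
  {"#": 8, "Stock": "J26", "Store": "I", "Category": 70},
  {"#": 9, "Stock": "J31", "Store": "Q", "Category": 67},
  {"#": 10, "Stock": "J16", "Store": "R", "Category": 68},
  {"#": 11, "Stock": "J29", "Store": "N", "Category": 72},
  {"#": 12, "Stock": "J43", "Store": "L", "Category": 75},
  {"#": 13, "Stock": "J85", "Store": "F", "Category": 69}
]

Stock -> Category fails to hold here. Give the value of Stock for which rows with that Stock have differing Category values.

Stock=J36: rows 1, 3 → Category = 73, 73 ✓
Stock=J63: row 2 → Category = 66 ✓
Stock=J16: rows 4, 10 → Category = 68, 68 ✓
Stock=J85: rows 5, 13 → Category = 69, 69 ✓
Stock=J93: row 6 → Category = 65 ✓
Stock=J43: rows 7, 12 → Category takes values {77, 75} — violation
Stock=J26: row 8 → Category = 70 ✓
Stock=J31: row 9 → Category = 67 ✓
Stock=J29: row 11 → Category = 72 ✓
The only Stock value with inconsistent Category is Stock=J43.

J43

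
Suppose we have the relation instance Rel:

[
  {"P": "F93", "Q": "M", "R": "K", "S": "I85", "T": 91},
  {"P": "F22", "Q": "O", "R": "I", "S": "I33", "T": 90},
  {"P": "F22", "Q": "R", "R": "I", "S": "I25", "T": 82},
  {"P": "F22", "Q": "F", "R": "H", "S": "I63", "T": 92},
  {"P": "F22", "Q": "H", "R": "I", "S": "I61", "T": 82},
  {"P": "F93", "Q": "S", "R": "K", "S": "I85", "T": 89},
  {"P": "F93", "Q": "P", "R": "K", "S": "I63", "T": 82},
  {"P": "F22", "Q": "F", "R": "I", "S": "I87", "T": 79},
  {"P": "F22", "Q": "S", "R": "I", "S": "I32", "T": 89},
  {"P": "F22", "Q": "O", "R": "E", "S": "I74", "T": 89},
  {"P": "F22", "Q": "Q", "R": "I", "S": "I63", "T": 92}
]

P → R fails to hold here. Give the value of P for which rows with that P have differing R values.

F22

P=F93: 3 rows → R = K, K, K ✓
P=F22: 8 rows → R takes values {I, H, E} — violation
The only P value with inconsistent R is P=F22.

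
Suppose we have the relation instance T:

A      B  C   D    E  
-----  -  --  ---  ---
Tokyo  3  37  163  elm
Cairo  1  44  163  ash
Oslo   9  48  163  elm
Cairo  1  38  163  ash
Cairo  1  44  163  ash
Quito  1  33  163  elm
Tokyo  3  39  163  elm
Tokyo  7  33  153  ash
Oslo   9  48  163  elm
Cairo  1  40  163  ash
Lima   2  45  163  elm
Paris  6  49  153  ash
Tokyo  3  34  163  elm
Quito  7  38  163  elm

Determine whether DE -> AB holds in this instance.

No

(D=163, E=elm): 8 rows → {A,B} takes values {(Tokyo, 3), (Oslo, 9), (Quito, 1), (Lima, 2), (Quito, 7)} — violation
(D=163, E=ash): 4 rows → {A,B} = (Cairo, 1), (Cairo, 1), (Cairo, 1), (Cairo, 1) ✓
(D=153, E=ash): 2 rows → {A,B} takes values {(Tokyo, 7), (Paris, 6)} — violation
Two rows agree on DE but differ on AB, so DE -> AB does not hold.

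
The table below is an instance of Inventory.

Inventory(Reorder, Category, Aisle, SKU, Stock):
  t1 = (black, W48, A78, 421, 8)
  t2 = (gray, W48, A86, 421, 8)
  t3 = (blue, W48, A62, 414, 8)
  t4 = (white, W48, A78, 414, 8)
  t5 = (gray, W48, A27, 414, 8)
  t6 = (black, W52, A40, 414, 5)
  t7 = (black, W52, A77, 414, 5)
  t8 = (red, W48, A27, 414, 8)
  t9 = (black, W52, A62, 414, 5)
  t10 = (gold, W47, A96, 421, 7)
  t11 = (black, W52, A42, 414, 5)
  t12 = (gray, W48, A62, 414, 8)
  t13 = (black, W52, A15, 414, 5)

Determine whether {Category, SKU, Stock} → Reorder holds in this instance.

No

(Category=W48, SKU=421, Stock=8): rows 1, 2 → Reorder takes values {black, gray} — violation
(Category=W48, SKU=414, Stock=8): rows 3, 4, 5, 8, 12 → Reorder takes values {blue, white, gray, red} — violation
(Category=W52, SKU=414, Stock=5): rows 6, 7, 9, 11, 13 → Reorder = black, black, black, black, black ✓
(Category=W47, SKU=421, Stock=7): row 10 → Reorder = gold ✓
Two rows agree on {Category, SKU, Stock} but differ on Reorder, so {Category, SKU, Stock} → Reorder does not hold.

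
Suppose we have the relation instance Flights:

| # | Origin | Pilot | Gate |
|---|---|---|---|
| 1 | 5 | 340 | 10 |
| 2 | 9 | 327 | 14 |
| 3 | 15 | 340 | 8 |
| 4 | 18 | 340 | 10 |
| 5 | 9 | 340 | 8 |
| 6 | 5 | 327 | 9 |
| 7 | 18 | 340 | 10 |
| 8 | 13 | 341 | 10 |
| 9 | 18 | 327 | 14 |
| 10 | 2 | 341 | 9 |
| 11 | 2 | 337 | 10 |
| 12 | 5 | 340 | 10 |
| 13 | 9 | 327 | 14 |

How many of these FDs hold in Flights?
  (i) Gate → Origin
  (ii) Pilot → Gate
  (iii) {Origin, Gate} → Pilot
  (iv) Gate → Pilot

(i) Gate → Origin: Gate=10: rows 1, 4, 7, 8, 11, 12 → Origin takes values {5, 18, 13, 2} — violation; Gate=14: rows 2, 9, 13 → Origin takes values {9, 18} — violation; Gate=8: rows 3, 5 → Origin takes values {15, 9} — violation; Gate=9: rows 6, 10 → Origin takes values {5, 2} — violation — fails.
(ii) Pilot → Gate: Pilot=340: rows 1, 3, 4, 5, 7, 12 → Gate takes values {10, 8} — violation; Pilot=327: rows 2, 6, 9, 13 → Gate takes values {14, 9} — violation; Pilot=341: rows 8, 10 → Gate takes values {10, 9} — violation — fails.
(iii) {Origin, Gate} → Pilot: every LHS value maps to a single RHS value — holds.
(iv) Gate → Pilot: Gate=10: rows 1, 4, 7, 8, 11, 12 → Pilot takes values {340, 341, 337} — violation; Gate=9: rows 6, 10 → Pilot takes values {327, 341} — violation — fails.
1 of the 4 dependencies holds.

1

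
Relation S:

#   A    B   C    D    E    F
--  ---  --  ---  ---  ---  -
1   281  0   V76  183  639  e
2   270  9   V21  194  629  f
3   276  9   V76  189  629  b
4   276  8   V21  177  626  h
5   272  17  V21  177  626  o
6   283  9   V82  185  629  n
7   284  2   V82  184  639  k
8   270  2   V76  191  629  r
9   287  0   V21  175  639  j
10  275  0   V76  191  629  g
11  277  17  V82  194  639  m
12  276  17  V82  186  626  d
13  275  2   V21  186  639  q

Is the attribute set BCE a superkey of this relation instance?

All 13 rows have distinct BCE values, so BCE → (all attributes) holds and BCE is a superkey.

Yes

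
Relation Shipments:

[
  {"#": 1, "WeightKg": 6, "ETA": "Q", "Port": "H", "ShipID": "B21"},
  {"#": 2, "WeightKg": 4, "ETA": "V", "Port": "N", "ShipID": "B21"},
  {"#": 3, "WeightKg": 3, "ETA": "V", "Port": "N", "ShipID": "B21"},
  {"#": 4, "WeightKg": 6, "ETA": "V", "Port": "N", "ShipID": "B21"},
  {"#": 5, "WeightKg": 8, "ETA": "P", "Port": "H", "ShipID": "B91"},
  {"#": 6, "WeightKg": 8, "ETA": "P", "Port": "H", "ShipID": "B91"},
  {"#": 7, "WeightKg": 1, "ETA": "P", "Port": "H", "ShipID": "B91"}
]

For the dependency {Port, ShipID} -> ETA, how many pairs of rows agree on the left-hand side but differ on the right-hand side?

0

(Port=N, ShipID=B21): all 3 rows agree on ETA — 0 pairs.
(Port=H, ShipID=B91): all 3 rows agree on ETA — 0 pairs.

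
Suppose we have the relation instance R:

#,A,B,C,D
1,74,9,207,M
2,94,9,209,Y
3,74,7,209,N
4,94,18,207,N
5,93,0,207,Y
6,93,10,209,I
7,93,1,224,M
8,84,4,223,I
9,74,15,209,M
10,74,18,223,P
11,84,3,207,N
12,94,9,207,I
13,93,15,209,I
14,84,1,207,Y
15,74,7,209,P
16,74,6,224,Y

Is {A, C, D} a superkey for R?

No

Rows 6 and 13 have the same {A, C, D} value (A=93, C=209, D=I) but are distinct tuples, so {A, C, D} does not determine every attribute — not a superkey.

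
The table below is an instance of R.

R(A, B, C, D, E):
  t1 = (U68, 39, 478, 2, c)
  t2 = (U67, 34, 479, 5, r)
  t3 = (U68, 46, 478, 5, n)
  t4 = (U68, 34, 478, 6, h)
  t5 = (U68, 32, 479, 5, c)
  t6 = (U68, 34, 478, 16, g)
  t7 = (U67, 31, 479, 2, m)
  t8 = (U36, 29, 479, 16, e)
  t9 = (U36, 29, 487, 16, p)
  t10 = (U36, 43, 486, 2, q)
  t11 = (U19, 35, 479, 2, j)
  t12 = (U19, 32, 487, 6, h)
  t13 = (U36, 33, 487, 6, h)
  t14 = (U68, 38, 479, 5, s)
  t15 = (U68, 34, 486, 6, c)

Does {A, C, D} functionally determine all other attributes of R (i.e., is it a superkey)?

Rows 5 and 14 have the same {A, C, D} value (A=U68, C=479, D=5) but are distinct tuples, so {A, C, D} does not determine every attribute — not a superkey.

No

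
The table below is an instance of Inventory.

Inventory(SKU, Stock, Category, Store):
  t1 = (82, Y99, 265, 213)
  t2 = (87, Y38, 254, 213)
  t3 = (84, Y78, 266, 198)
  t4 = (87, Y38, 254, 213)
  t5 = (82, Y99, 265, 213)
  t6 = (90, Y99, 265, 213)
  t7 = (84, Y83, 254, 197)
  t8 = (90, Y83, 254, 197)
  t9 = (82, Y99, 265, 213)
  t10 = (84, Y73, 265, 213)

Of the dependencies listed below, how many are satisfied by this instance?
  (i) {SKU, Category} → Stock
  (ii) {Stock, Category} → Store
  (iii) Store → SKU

2

(i) {SKU, Category} → Stock: every LHS value maps to a single RHS value — holds.
(ii) {Stock, Category} → Store: every LHS value maps to a single RHS value — holds.
(iii) Store → SKU: Store=213: rows 1, 2, 4, 5, 6, 9, 10 → SKU takes values {82, 87, 90, 84} — violation; Store=197: rows 7, 8 → SKU takes values {84, 90} — violation — fails.
2 of the 3 dependencies hold.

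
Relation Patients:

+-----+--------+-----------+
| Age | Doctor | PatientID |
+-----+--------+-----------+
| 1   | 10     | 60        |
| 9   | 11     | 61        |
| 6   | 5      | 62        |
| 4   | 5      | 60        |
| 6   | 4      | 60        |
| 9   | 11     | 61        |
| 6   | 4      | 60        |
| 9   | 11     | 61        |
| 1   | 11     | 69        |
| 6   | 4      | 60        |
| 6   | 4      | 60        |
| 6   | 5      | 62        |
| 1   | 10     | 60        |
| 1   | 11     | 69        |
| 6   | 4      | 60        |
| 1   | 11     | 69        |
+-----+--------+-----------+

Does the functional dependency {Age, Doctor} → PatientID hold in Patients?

Yes

(Age=1, Doctor=10): 2 rows → PatientID = 60, 60 ✓
(Age=9, Doctor=11): 3 rows → PatientID = 61, 61, 61 ✓
(Age=6, Doctor=5): 2 rows → PatientID = 62, 62 ✓
(Age=4, Doctor=5): 1 row → PatientID = 60 ✓
(Age=6, Doctor=4): 5 rows → PatientID = 60, 60, 60, 60, 60 ✓
(Age=1, Doctor=11): 3 rows → PatientID = 69, 69, 69 ✓
Every {Age, Doctor} value is associated with a single PatientID value, so {Age, Doctor} → PatientID holds.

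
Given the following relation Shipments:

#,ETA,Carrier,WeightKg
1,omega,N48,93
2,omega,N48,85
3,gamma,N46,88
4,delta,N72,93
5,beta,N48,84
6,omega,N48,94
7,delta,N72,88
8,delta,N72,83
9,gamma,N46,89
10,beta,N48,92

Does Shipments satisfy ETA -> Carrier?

ETA=omega: rows 1, 2, 6 → Carrier = N48, N48, N48 ✓
ETA=gamma: rows 3, 9 → Carrier = N46, N46 ✓
ETA=delta: rows 4, 7, 8 → Carrier = N72, N72, N72 ✓
ETA=beta: rows 5, 10 → Carrier = N48, N48 ✓
Every ETA value is associated with a single Carrier value, so ETA -> Carrier holds.

Yes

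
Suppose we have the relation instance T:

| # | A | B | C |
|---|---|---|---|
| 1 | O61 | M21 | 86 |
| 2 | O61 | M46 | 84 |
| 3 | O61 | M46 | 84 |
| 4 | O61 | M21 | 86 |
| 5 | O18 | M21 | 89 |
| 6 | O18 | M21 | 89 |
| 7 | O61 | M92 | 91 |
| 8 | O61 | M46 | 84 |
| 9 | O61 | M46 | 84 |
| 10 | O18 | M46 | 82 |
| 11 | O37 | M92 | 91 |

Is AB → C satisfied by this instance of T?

Yes

(A=O61, B=M21): rows 1, 4 → C = 86, 86 ✓
(A=O61, B=M46): rows 2, 3, 8, 9 → C = 84, 84, 84, 84 ✓
(A=O18, B=M21): rows 5, 6 → C = 89, 89 ✓
(A=O61, B=M92): row 7 → C = 91 ✓
(A=O18, B=M46): row 10 → C = 82 ✓
(A=O37, B=M92): row 11 → C = 91 ✓
Every AB value is associated with a single C value, so AB → C holds.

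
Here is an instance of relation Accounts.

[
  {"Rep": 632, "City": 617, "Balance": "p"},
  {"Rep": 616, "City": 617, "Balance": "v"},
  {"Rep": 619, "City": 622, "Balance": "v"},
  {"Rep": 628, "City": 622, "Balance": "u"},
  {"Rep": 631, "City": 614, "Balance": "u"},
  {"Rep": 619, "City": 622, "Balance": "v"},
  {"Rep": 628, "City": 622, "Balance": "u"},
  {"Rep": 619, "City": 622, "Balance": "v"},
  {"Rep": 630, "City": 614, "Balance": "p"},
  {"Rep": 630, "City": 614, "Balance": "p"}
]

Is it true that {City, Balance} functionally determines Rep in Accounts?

(City=617, Balance=p): 1 row → Rep = 632 ✓
(City=617, Balance=v): 1 row → Rep = 616 ✓
(City=622, Balance=v): 3 rows → Rep = 619, 619, 619 ✓
(City=622, Balance=u): 2 rows → Rep = 628, 628 ✓
(City=614, Balance=u): 1 row → Rep = 631 ✓
(City=614, Balance=p): 2 rows → Rep = 630, 630 ✓
Every {City, Balance} value is associated with a single Rep value, so {City, Balance} → Rep holds.

Yes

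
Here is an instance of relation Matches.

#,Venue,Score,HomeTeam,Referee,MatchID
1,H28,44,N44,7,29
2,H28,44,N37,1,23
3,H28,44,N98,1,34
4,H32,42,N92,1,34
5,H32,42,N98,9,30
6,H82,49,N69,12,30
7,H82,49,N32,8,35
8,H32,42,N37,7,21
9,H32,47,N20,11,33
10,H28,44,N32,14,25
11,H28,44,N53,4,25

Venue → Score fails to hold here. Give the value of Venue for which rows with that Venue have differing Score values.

Venue=H28: rows 1, 2, 3, 10, 11 → Score = 44, 44, 44, 44, 44 ✓
Venue=H32: rows 4, 5, 8, 9 → Score takes values {42, 47} — violation
Venue=H82: rows 6, 7 → Score = 49, 49 ✓
The only Venue value with inconsistent Score is Venue=H32.

H32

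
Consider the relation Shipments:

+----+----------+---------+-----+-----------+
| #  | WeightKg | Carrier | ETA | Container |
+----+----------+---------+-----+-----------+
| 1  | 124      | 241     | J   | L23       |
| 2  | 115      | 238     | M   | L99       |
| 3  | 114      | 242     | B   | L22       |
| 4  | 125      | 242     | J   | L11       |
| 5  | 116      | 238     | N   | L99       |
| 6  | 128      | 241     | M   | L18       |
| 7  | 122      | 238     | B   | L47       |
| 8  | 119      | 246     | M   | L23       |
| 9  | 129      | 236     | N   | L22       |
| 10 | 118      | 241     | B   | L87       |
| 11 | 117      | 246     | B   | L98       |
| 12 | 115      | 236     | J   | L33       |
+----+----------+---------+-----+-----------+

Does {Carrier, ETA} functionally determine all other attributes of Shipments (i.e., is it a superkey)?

Yes

All 12 rows have distinct {Carrier, ETA} values, so {Carrier, ETA} → (all attributes) holds and {Carrier, ETA} is a superkey.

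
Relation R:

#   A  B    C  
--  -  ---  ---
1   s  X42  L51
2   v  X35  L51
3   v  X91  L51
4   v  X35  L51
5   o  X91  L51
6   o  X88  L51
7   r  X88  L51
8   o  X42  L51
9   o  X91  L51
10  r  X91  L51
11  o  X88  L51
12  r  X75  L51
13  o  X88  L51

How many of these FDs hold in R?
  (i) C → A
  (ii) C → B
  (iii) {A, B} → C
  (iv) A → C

2

(i) C → A: C=L51: rows 1, 2, 3, 4, 5, 6, 7, 8, 9, 10, 11, 12, 13 → A takes values {s, v, o, r} — violation — fails.
(ii) C → B: C=L51: rows 1, 2, 3, 4, 5, 6, 7, 8, 9, 10, 11, 12, 13 → B takes values {X42, X35, X91, X88, X75} — violation — fails.
(iii) {A, B} → C: every LHS value maps to a single RHS value — holds.
(iv) A → C: every LHS value maps to a single RHS value — holds.
2 of the 4 dependencies hold.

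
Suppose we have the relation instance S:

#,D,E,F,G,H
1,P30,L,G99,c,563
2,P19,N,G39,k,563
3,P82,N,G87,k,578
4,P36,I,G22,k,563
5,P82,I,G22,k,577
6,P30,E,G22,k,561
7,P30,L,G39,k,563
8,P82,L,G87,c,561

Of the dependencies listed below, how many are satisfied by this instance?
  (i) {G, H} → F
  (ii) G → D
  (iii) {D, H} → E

(i) {G, H} → F: (G=k, H=563): rows 2, 4, 7 → F takes values {G39, G22} — violation — fails.
(ii) G → D: G=c: rows 1, 8 → D takes values {P30, P82} — violation; G=k: rows 2, 3, 4, 5, 6, 7 → D takes values {P19, P82, P36, P30} — violation — fails.
(iii) {D, H} → E: every LHS value maps to a single RHS value — holds.
1 of the 3 dependencies holds.

1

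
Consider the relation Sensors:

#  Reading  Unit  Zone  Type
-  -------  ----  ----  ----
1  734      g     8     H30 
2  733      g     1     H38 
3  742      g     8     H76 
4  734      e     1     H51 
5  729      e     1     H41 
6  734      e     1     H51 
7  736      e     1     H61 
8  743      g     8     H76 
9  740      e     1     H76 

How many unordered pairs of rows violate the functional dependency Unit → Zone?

3

Unit=g: violating pairs (1,2), (2,3), (2,8) — 3 pairs.
Unit=e: all 5 rows agree on Zone — 0 pairs.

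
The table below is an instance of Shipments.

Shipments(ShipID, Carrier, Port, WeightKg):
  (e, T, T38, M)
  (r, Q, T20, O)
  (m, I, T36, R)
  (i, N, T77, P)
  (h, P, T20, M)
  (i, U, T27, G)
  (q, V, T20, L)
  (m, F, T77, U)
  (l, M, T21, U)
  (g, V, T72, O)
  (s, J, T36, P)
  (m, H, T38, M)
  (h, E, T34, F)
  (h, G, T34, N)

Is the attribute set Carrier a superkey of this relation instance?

Two distinct rows share Carrier=V, so Carrier does not determine every attribute — not a superkey.

No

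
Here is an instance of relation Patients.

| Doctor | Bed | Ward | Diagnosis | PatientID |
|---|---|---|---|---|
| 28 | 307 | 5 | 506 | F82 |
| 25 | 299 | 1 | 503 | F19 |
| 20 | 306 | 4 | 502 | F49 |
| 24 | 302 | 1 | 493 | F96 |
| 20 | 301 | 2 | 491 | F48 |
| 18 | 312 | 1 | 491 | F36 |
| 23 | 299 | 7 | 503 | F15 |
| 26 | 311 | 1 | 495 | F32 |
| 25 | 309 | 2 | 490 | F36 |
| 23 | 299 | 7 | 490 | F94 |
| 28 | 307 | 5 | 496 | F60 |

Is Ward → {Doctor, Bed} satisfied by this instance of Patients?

Ward=5: 2 rows → {Doctor,Bed} = (28, 307), (28, 307) ✓
Ward=1: 4 rows → {Doctor,Bed} takes values {(25, 299), (24, 302), (18, 312), (26, 311)} — violation
Ward=4: 1 row → {Doctor,Bed} = (20, 306) ✓
Ward=2: 2 rows → {Doctor,Bed} takes values {(20, 301), (25, 309)} — violation
Ward=7: 2 rows → {Doctor,Bed} = (23, 299), (23, 299) ✓
Two rows agree on Ward but differ on {Doctor, Bed}, so Ward → {Doctor, Bed} does not hold.

No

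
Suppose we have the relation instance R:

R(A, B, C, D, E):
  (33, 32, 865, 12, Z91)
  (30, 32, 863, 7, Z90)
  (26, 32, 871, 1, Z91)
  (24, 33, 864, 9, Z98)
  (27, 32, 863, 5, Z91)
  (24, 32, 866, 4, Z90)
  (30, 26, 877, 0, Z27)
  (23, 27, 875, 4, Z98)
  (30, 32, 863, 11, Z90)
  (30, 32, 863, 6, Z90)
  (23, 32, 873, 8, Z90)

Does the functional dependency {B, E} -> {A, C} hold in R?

(B=32, E=Z91): 3 rows → {A,C} takes values {(33, 865), (26, 871), (27, 863)} — violation
(B=32, E=Z90): 5 rows → {A,C} takes values {(30, 863), (24, 866), (23, 873)} — violation
(B=33, E=Z98): 1 row → {A,C} = (24, 864) ✓
(B=26, E=Z27): 1 row → {A,C} = (30, 877) ✓
(B=27, E=Z98): 1 row → {A,C} = (23, 875) ✓
Two rows agree on {B, E} but differ on {A, C}, so {B, E} -> {A, C} does not hold.

No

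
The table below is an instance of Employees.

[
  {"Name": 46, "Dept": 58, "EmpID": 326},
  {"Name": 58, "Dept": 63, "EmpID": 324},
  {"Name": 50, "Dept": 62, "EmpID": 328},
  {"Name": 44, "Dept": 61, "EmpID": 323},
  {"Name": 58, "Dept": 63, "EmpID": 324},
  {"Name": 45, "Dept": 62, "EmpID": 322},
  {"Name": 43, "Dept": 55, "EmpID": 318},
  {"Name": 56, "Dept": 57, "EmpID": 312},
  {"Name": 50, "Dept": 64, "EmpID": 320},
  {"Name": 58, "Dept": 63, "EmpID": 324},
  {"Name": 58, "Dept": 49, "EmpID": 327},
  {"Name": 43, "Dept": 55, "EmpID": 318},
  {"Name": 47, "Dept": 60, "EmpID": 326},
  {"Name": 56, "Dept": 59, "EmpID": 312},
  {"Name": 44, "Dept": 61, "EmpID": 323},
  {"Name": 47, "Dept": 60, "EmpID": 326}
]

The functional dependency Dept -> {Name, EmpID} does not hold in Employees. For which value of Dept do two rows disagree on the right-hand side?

62

Dept=58: 1 row → {Name,EmpID} = (46, 326) ✓
Dept=63: 3 rows → {Name,EmpID} = (58, 324), (58, 324), (58, 324) ✓
Dept=62: 2 rows → {Name,EmpID} takes values {(50, 328), (45, 322)} — violation
Dept=61: 2 rows → {Name,EmpID} = (44, 323), (44, 323) ✓
Dept=55: 2 rows → {Name,EmpID} = (43, 318), (43, 318) ✓
Dept=57: 1 row → {Name,EmpID} = (56, 312) ✓
Dept=64: 1 row → {Name,EmpID} = (50, 320) ✓
Dept=49: 1 row → {Name,EmpID} = (58, 327) ✓
Dept=60: 2 rows → {Name,EmpID} = (47, 326), (47, 326) ✓
Dept=59: 1 row → {Name,EmpID} = (56, 312) ✓
The only Dept value with inconsistent RHS is Dept=62.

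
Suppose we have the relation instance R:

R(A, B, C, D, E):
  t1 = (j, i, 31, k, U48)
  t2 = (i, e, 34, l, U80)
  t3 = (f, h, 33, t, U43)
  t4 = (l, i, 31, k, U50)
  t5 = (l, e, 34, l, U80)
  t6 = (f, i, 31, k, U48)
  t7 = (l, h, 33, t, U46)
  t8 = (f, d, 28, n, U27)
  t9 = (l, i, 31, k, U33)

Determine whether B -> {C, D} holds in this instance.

B=i: rows 1, 4, 6, 9 → {C,D} = (31, k), (31, k), (31, k), (31, k) ✓
B=e: rows 2, 5 → {C,D} = (34, l), (34, l) ✓
B=h: rows 3, 7 → {C,D} = (33, t), (33, t) ✓
B=d: row 8 → {C,D} = (28, n) ✓
Every B value is associated with a single {C, D} value, so B -> {C, D} holds.

Yes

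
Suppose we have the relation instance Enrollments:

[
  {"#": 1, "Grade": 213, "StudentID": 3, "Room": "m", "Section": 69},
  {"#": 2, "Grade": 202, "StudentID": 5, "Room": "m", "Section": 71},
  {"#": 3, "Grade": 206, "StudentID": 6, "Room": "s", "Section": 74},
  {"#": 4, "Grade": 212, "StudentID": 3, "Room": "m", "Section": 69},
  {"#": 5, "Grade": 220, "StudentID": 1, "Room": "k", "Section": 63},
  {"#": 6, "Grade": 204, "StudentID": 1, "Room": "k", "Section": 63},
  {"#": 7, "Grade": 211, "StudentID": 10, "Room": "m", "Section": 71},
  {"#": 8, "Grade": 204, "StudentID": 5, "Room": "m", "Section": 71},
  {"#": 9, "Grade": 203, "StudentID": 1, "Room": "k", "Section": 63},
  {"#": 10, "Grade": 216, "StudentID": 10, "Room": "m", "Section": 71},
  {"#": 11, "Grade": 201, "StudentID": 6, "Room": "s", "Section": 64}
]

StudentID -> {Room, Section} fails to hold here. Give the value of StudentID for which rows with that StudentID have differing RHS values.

StudentID=3: rows 1, 4 → {Room,Section} = (m, 69), (m, 69) ✓
StudentID=5: rows 2, 8 → {Room,Section} = (m, 71), (m, 71) ✓
StudentID=6: rows 3, 11 → {Room,Section} takes values {(s, 74), (s, 64)} — violation
StudentID=1: rows 5, 6, 9 → {Room,Section} = (k, 63), (k, 63), (k, 63) ✓
StudentID=10: rows 7, 10 → {Room,Section} = (m, 71), (m, 71) ✓
The only StudentID value with inconsistent RHS is StudentID=6.

6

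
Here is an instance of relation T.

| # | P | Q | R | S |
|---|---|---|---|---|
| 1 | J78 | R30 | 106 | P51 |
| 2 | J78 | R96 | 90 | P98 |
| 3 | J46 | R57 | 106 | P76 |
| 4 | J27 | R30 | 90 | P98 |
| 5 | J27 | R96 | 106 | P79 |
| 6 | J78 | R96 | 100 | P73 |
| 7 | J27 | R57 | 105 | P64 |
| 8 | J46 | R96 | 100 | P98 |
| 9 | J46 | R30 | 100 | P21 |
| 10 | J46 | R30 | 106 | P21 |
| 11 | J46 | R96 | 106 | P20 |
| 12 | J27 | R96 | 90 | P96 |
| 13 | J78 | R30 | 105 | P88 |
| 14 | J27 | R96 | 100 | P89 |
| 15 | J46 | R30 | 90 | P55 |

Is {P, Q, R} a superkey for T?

All 15 rows have distinct {P, Q, R} values, so {P, Q, R} → (all attributes) holds and {P, Q, R} is a superkey.

Yes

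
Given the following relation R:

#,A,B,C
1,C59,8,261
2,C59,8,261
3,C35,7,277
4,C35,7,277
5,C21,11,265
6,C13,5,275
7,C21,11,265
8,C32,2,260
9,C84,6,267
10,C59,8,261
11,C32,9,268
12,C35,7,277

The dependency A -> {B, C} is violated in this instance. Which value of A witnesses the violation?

A=C59: rows 1, 2, 10 → {B,C} = (8, 261), (8, 261), (8, 261) ✓
A=C35: rows 3, 4, 12 → {B,C} = (7, 277), (7, 277), (7, 277) ✓
A=C21: rows 5, 7 → {B,C} = (11, 265), (11, 265) ✓
A=C13: row 6 → {B,C} = (5, 275) ✓
A=C32: rows 8, 11 → {B,C} takes values {(2, 260), (9, 268)} — violation
A=C84: row 9 → {B,C} = (6, 267) ✓
The only A value with inconsistent RHS is A=C32.

C32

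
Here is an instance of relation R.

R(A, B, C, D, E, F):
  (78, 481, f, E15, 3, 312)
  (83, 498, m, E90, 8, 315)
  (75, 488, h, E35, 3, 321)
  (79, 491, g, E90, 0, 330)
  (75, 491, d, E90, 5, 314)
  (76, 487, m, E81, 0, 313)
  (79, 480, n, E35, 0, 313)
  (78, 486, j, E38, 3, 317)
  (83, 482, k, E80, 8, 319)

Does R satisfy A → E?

No

A=78: 2 rows → E = 3, 3 ✓
A=83: 2 rows → E = 8, 8 ✓
A=75: 2 rows → E takes values {3, 5} — violation
A=79: 2 rows → E = 0, 0 ✓
A=76: 1 row → E = 0 ✓
Two rows agree on A but differ on E, so A → E does not hold.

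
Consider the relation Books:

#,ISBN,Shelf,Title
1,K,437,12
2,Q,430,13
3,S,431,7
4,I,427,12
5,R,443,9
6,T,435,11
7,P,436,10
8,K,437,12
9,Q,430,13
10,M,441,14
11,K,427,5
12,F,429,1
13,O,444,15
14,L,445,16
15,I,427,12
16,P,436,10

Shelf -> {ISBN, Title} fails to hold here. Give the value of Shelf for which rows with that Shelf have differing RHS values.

427

Shelf=437: rows 1, 8 → {ISBN,Title} = (K, 12), (K, 12) ✓
Shelf=430: rows 2, 9 → {ISBN,Title} = (Q, 13), (Q, 13) ✓
Shelf=431: row 3 → {ISBN,Title} = (S, 7) ✓
Shelf=427: rows 4, 11, 15 → {ISBN,Title} takes values {(I, 12), (K, 5)} — violation
Shelf=443: row 5 → {ISBN,Title} = (R, 9) ✓
Shelf=435: row 6 → {ISBN,Title} = (T, 11) ✓
Shelf=436: rows 7, 16 → {ISBN,Title} = (P, 10), (P, 10) ✓
Shelf=441: row 10 → {ISBN,Title} = (M, 14) ✓
Shelf=429: row 12 → {ISBN,Title} = (F, 1) ✓
Shelf=444: row 13 → {ISBN,Title} = (O, 15) ✓
Shelf=445: row 14 → {ISBN,Title} = (L, 16) ✓
The only Shelf value with inconsistent RHS is Shelf=427.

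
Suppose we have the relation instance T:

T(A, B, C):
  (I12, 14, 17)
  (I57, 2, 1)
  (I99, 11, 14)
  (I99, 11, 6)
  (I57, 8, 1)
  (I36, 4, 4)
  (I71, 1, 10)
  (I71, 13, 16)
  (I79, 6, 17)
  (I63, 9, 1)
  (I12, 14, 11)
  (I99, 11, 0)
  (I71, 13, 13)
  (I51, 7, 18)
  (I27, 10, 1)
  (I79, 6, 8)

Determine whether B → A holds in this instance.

B=14: 2 rows → A = I12, I12 ✓
B=2: 1 row → A = I57 ✓
B=11: 3 rows → A = I99, I99, I99 ✓
B=8: 1 row → A = I57 ✓
B=4: 1 row → A = I36 ✓
B=1: 1 row → A = I71 ✓
B=13: 2 rows → A = I71, I71 ✓
B=6: 2 rows → A = I79, I79 ✓
B=9: 1 row → A = I63 ✓
B=7: 1 row → A = I51 ✓
B=10: 1 row → A = I27 ✓
Every B value is associated with a single A value, so B → A holds.

Yes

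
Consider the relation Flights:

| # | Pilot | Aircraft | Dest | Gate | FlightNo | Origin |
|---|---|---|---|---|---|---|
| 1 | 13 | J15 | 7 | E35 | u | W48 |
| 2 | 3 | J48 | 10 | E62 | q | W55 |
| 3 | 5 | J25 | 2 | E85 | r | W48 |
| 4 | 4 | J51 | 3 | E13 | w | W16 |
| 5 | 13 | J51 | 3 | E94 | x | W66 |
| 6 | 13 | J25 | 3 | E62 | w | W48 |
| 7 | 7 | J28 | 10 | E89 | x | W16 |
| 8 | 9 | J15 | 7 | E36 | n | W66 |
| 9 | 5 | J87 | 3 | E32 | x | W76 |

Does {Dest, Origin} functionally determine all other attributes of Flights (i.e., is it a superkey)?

All 9 rows have distinct {Dest, Origin} values, so {Dest, Origin} → (all attributes) holds and {Dest, Origin} is a superkey.

Yes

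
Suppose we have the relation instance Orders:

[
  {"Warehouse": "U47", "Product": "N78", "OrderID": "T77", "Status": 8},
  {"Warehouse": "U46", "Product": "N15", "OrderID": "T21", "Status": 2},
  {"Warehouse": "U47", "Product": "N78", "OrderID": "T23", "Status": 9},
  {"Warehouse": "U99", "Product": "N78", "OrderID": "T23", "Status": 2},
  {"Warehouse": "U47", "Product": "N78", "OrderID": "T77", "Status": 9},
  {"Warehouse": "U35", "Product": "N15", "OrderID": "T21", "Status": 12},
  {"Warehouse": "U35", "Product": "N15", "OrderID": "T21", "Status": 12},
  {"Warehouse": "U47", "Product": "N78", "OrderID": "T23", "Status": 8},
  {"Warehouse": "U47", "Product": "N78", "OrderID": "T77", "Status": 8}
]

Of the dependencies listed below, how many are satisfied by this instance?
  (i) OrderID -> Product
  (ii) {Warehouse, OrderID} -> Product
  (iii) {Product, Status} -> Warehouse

3

(i) OrderID -> Product: every LHS value maps to a single RHS value — holds.
(ii) {Warehouse, OrderID} -> Product: every LHS value maps to a single RHS value — holds.
(iii) {Product, Status} -> Warehouse: every LHS value maps to a single RHS value — holds.
3 of the 3 dependencies hold.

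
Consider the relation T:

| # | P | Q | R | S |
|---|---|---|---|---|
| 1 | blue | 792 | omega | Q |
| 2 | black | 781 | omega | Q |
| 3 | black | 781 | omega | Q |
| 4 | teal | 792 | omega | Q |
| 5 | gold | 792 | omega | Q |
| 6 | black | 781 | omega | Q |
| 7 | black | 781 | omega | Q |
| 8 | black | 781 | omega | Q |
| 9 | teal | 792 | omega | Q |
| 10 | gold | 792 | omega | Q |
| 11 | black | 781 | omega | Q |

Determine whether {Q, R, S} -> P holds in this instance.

No

(Q=792, R=omega, S=Q): rows 1, 4, 5, 9, 10 → P takes values {blue, teal, gold} — violation
(Q=781, R=omega, S=Q): rows 2, 3, 6, 7, 8, 11 → P = black, black, black, black, black, black ✓
Two rows agree on {Q, R, S} but differ on P, so {Q, R, S} -> P does not hold.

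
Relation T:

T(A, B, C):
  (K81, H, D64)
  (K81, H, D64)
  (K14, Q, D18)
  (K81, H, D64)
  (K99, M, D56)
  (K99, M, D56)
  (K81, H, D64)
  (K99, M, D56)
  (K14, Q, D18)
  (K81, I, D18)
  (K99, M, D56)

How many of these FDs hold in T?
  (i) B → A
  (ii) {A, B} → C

(i) B → A: every LHS value maps to a single RHS value — holds.
(ii) {A, B} → C: every LHS value maps to a single RHS value — holds.
2 of the 2 dependencies hold.

2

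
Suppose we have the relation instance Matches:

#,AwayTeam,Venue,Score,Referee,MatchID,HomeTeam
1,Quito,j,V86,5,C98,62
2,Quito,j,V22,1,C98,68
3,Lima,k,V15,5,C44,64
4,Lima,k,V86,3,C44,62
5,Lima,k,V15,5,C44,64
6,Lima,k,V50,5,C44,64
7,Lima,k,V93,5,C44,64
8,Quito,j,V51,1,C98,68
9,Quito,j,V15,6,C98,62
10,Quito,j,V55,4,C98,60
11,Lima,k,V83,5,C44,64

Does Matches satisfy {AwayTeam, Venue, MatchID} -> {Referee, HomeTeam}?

(AwayTeam=Quito, Venue=j, MatchID=C98): rows 1, 2, 8, 9, 10 → {Referee,HomeTeam} takes values {(5, 62), (1, 68), (6, 62), (4, 60)} — violation
(AwayTeam=Lima, Venue=k, MatchID=C44): rows 3, 4, 5, 6, 7, 11 → {Referee,HomeTeam} takes values {(5, 64), (3, 62)} — violation
Two rows agree on {AwayTeam, Venue, MatchID} but differ on {Referee, HomeTeam}, so {AwayTeam, Venue, MatchID} -> {Referee, HomeTeam} does not hold.

No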